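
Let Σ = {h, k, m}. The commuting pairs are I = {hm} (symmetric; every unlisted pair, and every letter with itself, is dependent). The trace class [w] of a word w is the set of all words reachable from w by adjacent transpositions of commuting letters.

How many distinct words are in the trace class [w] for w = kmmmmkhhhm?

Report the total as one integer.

4

#0=k has no predecessor
#1=m depends on [0:k]
#2=m depends on [1:m]
#3=m depends on [2:m]
#4=m depends on [3:m]
#5=k depends on [4:m]
#6=h depends on [5:k]
#7=h depends on [6:h]
#8=h depends on [7:h]
#9=m depends on [5:k]
sources: [0:k]
N(rest) = Σ N(rest − s) over sources s of rest; N(one piece) = 1:
  size 1 → [8]=1  [9]=1
  size 2 → [7,8]=1  [8,9]=2
  size 3 → [6,7,8]=1  [7,8,9]=3
  size 4 → [6,7,8,9]=4
  size 5 → [5,6,7,8,9]=4
  size 6 → [4,5,6,7,8,9]=4
  size 7 → [3,4,5,6,7,8,9]=4
  size 8 → [2,3,4,5,6,7,8,9]=4
  first=0(k) contributes 4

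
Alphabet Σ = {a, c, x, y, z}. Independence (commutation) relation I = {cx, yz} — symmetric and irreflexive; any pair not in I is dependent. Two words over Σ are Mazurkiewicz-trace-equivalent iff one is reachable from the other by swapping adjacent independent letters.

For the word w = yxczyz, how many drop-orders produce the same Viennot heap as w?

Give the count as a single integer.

piece 0:y — minimal
piece 1:x rests on {0:y}
piece 2:c rests on {0:y}
piece 3:z rests on {1:x, 2:c}
piece 4:y rests on {1:x, 2:c}
piece 5:z rests on {3:z}
minimal pieces: {0:y}
ways to finish when only these pieces remain (= sum over removing one remaining piece with nothing left below it):
  1 left: {4}→1  {5}→1
  2 left: {3,5}→1  {4,5}→2
  3 left: {3,4,5}→3
  4 left: {1,3,4,5}→3  {2,3,4,5}→3
  placing 0:y first → 6 extensions

6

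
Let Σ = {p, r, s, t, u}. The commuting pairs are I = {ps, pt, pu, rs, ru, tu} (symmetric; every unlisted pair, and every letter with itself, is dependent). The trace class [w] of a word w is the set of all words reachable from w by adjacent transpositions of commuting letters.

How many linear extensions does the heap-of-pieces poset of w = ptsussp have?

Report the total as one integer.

#0=p has no predecessor
#1=t has no predecessor
#2=s depends on [1:t]
#3=u depends on [2:s]
#4=s depends on [3:u]
#5=s depends on [4:s]
#6=p depends on [0:p]
sources: [0:p, 1:t]
N(rest) = Σ N(rest − s) over sources s of rest; N(one piece) = 1:
  size 1 → [5]=1  [6]=1
  size 2 → [0,6]=1  [4,5]=1  [5,6]=2
  size 3 → [0,5,6]=3  [3,4,5]=1  [4,5,6]=3
  size 4 → [0,4,5,6]=6  [2,3,4,5]=1  [3,4,5,6]=4
  size 5 → [0,3,4,5,6]=10  [1,2,3,4,5]=1  [2,3,4,5,6]=5
  first=0(p) contributes 6
  first=1(t) contributes 15
|[w]| = 21

21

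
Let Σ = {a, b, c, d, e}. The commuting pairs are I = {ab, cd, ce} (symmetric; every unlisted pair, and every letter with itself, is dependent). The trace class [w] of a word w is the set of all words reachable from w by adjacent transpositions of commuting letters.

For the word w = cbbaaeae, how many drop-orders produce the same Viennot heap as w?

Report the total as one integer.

6

drop 0:c onto floor
drop 1:b onto {0:c}
drop 2:b onto {1:b}
drop 3:a onto {0:c}
drop 4:a onto {3:a}
drop 5:e onto {2:b, 4:a}
drop 6:a onto {5:e}
drop 7:e onto {6:a}
ground layer = {0:c}
drop-orders for the pieces not yet dropped (sum over which currently-grounded one goes next):
  1 to go: {7} 1
  2 to go: {6,7} 1
  3 to go: {5,6,7} 1
  4 to go: {2,5,6,7} 1  {4,5,6,7} 1
  5 to go: {1,2,5,6,7} 1  {2,4,5,6,7} 2  {3,4,5,6,7} 1
  6 to go: {1,2,4,5,6,7} 3  {2,3,4,5,6,7} 3
  if 0:c drops first: 6 orders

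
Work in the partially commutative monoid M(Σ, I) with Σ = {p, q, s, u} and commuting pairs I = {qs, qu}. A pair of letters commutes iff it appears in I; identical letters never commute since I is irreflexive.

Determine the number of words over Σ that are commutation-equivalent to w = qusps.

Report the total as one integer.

#0=q has no predecessor
#1=u has no predecessor
#2=s depends on [1:u]
#3=p depends on [0:q, 2:s]
#4=s depends on [3:p]
sources: [0:q, 1:u]
N(rest) = Σ N(rest − s) over sources s of rest; N(one piece) = 1:
  size 1 → [4]=1
  size 2 → [3,4]=1
  size 3 → [0,3,4]=1  [2,3,4]=1
  first=0(q) contributes 1
  first=1(u) contributes 2
|[w]| = 3

3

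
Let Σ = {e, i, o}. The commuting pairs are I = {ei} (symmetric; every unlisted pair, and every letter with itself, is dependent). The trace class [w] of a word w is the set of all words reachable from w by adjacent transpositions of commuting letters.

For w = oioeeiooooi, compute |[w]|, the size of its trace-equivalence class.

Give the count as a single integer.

3

#0=o has no predecessor
#1=i depends on [0:o]
#2=o depends on [1:i]
#3=e depends on [2:o]
#4=e depends on [3:e]
#5=i depends on [2:o]
#6=o depends on [4:e, 5:i]
#7=o depends on [6:o]
#8=o depends on [7:o]
#9=o depends on [8:o]
#10=i depends on [9:o]
sources: [0:o]
N(rest) = Σ N(rest − s) over sources s of rest; N(one piece) = 1:
  size 1 → [10]=1
  size 2 → [9,10]=1
  size 3 → [8,9,10]=1
  size 4 → [7,8,9,10]=1
  size 5 → [6,7,8,9,10]=1
  size 6 → [4,6,7,8,9,10]=1  [5,6,7,8,9,10]=1
  size 7 → [3,4,6,7,8,9,10]=1  [4,5,6,7,8,9,10]=2
  size 8 → [3,4,5,6,7,8,9,10]=3
  size 9 → [2,3,4,5,6,7,8,9,10]=3
  first=0(o) contributes 3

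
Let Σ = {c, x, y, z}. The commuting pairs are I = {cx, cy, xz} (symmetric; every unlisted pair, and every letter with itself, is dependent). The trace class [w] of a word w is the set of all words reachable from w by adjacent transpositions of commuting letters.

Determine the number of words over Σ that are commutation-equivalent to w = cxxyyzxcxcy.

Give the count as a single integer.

#0=c has no predecessor
#1=x has no predecessor
#2=x depends on [1:x]
#3=y depends on [2:x]
#4=y depends on [3:y]
#5=z depends on [0:c, 4:y]
#6=x depends on [4:y]
#7=c depends on [5:z]
#8=x depends on [6:x]
#9=c depends on [7:c]
#10=y depends on [5:z, 8:x]
sources: [0:c, 1:x]
N(rest) = Σ N(rest − s) over sources s of rest; N(one piece) = 1:
  size 1 → [9]=1  [10]=1
  size 2 → [7,9]=1  [8,10]=1  [9,10]=2
  size 3 → [6,8,10]=1  [7,9,10]=3  [8,9,10]=3
  size 4 → [5,7,9,10]=3  [6,8,9,10]=4  [7,8,9,10]=6
  size 5 → [0,5,7,9,10]=3  [5,7,8,9,10]=9  [6,7,8,9,10]=10
  size 6 → [0,5,7,8,9,10]=12  [5,6,7,8,9,10]=19
  size 7 → [0,5,6,7,8,9,10]=31  [4,5,6,7,8,9,10]=19
  size 8 → [0,4,5,6,7,8,9,10]=50  [3,4,5,6,7,8,9,10]=19
  size 9 → [0,3,4,5,6,7,8,9,10]=69  [2,3,4,5,6,7,8,9,10]=19
  first=0(c) contributes 19
  first=1(x) contributes 88
|[w]| = 107

107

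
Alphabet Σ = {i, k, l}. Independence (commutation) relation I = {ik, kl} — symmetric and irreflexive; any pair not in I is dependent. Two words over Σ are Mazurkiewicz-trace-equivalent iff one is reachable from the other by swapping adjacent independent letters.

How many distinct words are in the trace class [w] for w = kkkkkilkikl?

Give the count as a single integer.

#0=k has no predecessor
#1=k depends on [0:k]
#2=k depends on [1:k]
#3=k depends on [2:k]
#4=k depends on [3:k]
#5=i has no predecessor
#6=l depends on [5:i]
#7=k depends on [4:k]
#8=i depends on [6:l]
#9=k depends on [7:k]
#10=l depends on [8:i]
sources: [0:k, 5:i]
N(rest) = Σ N(rest − s) over sources s of rest; N(one piece) = 1:
  size 1 → [9]=1  [10]=1
  size 2 → [7,9]=1  [8,10]=1  [9,10]=2
  size 3 → [4,7,9]=1  [6,8,10]=1  [7,9,10]=3  [8,9,10]=3
  size 4 → [3,4,7,9]=1  [4,7,9,10]=4  [5,6,8,10]=1  [6,8,9,10]=4  [7,8,9,10]=6
  size 5 → [2,3,4,7,9]=1  [3,4,7,9,10]=5  [4,7,8,9,10]=10  [5,6,8,9,10]=5  [6,7,8,9,10]=10
  size 6 → [1,2,3,4,7,9]=1  [2,3,4,7,9,10]=6  [3,4,7,8,9,10]=15  [4,6,7,8,9,10]=20  [5,6,7,8,9,10]=15
  size 7 → [0,1,2,3,4,7,9]=1  [1,2,3,4,7,9,10]=7  [2,3,4,7,8,9,10]=21  [3,4,6,7,8,9,10]=35  [4,5,6,7,8,9,10]=35
  size 8 → [0,1,2,3,4,7,9,10]=8  [1,2,3,4,7,8,9,10]=28  [2,3,4,6,7,8,9,10]=56  [3,4,5,6,7,8,9,10]=70
  size 9 → [0,1,2,3,4,7,8,9,10]=36  [1,2,3,4,6,7,8,9,10]=84  [2,3,4,5,6,7,8,9,10]=126
  first=0(k) contributes 210
  first=5(i) contributes 120
|[w]| = 330

330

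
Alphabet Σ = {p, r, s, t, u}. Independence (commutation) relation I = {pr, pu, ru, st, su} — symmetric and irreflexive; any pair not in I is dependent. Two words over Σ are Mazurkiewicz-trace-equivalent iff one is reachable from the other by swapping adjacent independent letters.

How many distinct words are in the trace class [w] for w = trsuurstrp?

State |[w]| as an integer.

50

piece 0:t — minimal
piece 1:r rests on {0:t}
piece 2:s rests on {1:r}
piece 3:u rests on {0:t}
piece 4:u rests on {3:u}
piece 5:r rests on {2:s}
piece 6:s rests on {5:r}
piece 7:t rests on {4:u, 5:r}
piece 8:r rests on {6:s, 7:t}
piece 9:p rests on {6:s, 7:t}
minimal pieces: {0:t}
ways to finish when only these pieces remain (= sum over removing one remaining piece with nothing left below it):
  1 left: {8}→1  {9}→1
  2 left: {8,9}→2
  3 left: {6,8,9}→2  {7,8,9}→2
  4 left: {4,7,8,9}→2  {6,7,8,9}→4
  5 left: {3,4,7,8,9}→2  {4,6,7,8,9}→6  {5,6,7,8,9}→4
  6 left: {2,5,6,7,8,9}→4  {3,4,6,7,8,9}→8  {4,5,6,7,8,9}→10
  7 left: {1,2,5,6,7,8,9}→4  {2,4,5,6,7,8,9}→14  {3,4,5,6,7,8,9}→18
  8 left: {1,2,4,5,6,7,8,9}→18  {2,3,4,5,6,7,8,9}→32
  placing 0:t first → 50 extensions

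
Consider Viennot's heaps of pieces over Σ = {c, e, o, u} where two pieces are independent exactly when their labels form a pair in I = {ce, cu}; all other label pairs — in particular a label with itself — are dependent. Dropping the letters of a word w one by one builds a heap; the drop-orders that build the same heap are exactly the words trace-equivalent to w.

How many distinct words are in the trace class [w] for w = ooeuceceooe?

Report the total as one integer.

piece 0:o — minimal
piece 1:o rests on {0:o}
piece 2:e rests on {1:o}
piece 3:u rests on {2:e}
piece 4:c rests on {1:o}
piece 5:e rests on {3:u}
piece 6:c rests on {4:c}
piece 7:e rests on {5:e}
piece 8:o rests on {6:c, 7:e}
piece 9:o rests on {8:o}
piece 10:e rests on {9:o}
minimal pieces: {0:o}
ways to finish when only these pieces remain (= sum over removing one remaining piece with nothing left below it):
  1 left: {10}→1
  2 left: {9,10}→1
  3 left: {8,9,10}→1
  4 left: {6,8,9,10}→1  {7,8,9,10}→1
  5 left: {4,6,8,9,10}→1  {5,7,8,9,10}→1  {6,7,8,9,10}→2
  6 left: {3,5,7,8,9,10}→1  {4,6,7,8,9,10}→3  {5,6,7,8,9,10}→3
  7 left: {2,3,5,7,8,9,10}→1  {3,5,6,7,8,9,10}→4  {4,5,6,7,8,9,10}→6
  8 left: {2,3,5,6,7,8,9,10}→5  {3,4,5,6,7,8,9,10}→10
  9 left: {2,3,4,5,6,7,8,9,10}→15
  placing 0:o first → 15 extensions

15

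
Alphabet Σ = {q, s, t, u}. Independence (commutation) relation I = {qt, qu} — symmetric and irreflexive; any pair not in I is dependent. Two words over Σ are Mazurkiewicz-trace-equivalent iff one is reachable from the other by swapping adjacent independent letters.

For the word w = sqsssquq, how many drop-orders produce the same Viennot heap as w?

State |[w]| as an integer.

3

#0=s has no predecessor
#1=q depends on [0:s]
#2=s depends on [1:q]
#3=s depends on [2:s]
#4=s depends on [3:s]
#5=q depends on [4:s]
#6=u depends on [4:s]
#7=q depends on [5:q]
sources: [0:s]
N(rest) = Σ N(rest − s) over sources s of rest; N(one piece) = 1:
  size 1 → [6]=1  [7]=1
  size 2 → [5,7]=1  [6,7]=2
  size 3 → [5,6,7]=3
  size 4 → [4,5,6,7]=3
  size 5 → [3,4,5,6,7]=3
  size 6 → [2,3,4,5,6,7]=3
  first=0(s) contributes 3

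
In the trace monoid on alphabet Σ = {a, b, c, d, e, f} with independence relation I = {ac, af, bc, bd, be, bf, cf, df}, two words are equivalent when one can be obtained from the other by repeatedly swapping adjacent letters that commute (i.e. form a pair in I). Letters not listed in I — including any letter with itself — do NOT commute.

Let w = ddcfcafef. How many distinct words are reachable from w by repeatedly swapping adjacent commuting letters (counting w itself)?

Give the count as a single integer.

63

piece 0:d — minimal
piece 1:d rests on {0:d}
piece 2:c rests on {1:d}
piece 3:f — minimal
piece 4:c rests on {2:c}
piece 5:a rests on {1:d}
piece 6:f rests on {3:f}
piece 7:e rests on {4:c, 5:a, 6:f}
piece 8:f rests on {7:e}
minimal pieces: {0:d, 3:f}
ways to finish when only these pieces remain (= sum over removing one remaining piece with nothing left below it):
  1 left: {8}→1
  2 left: {7,8}→1
  3 left: {4,7,8}→1  {5,7,8}→1  {6,7,8}→1
  4 left: {2,4,7,8}→1  {3,6,7,8}→1  {4,5,7,8}→2  {4,6,7,8}→2  {5,6,7,8}→2
  5 left: {2,4,5,7,8}→3  {2,4,6,7,8}→3  {3,4,6,7,8}→3  {3,5,6,7,8}→3  {4,5,6,7,8}→6
  6 left: {1,2,4,5,7,8}→3  {2,3,4,6,7,8}→6  {2,4,5,6,7,8}→12  {3,4,5,6,7,8}→12
  7 left: {0,1,2,4,5,7,8}→3  {1,2,4,5,6,7,8}→15  {2,3,4,5,6,7,8}→30
  placing 0:d first → 45 extensions
  placing 3:f first → 18 extensions
total linear extensions = 63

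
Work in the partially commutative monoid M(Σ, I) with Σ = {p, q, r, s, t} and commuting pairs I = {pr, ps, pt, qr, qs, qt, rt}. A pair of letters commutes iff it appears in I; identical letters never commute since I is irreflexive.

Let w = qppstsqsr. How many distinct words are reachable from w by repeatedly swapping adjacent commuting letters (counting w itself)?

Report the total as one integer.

126

#0=q has no predecessor
#1=p depends on [0:q]
#2=p depends on [1:p]
#3=s has no predecessor
#4=t depends on [3:s]
#5=s depends on [4:t]
#6=q depends on [2:p]
#7=s depends on [5:s]
#8=r depends on [7:s]
sources: [0:q, 3:s]
N(rest) = Σ N(rest − s) over sources s of rest; N(one piece) = 1:
  size 1 → [6]=1  [8]=1
  size 2 → [2,6]=1  [6,8]=2  [7,8]=1
  size 3 → [1,2,6]=1  [2,6,8]=3  [5,7,8]=1  [6,7,8]=3
  size 4 → [0,1,2,6]=1  [1,2,6,8]=4  [2,6,7,8]=6  [4,5,7,8]=1  [5,6,7,8]=4
  size 5 → [0,1,2,6,8]=5  [1,2,6,7,8]=10  [2,5,6,7,8]=10  [3,4,5,7,8]=1  [4,5,6,7,8]=5
  size 6 → [0,1,2,6,7,8]=15  [1,2,5,6,7,8]=20  [2,4,5,6,7,8]=15  [3,4,5,6,7,8]=6
  size 7 → [0,1,2,5,6,7,8]=35  [1,2,4,5,6,7,8]=35  [2,3,4,5,6,7,8]=21
  first=0(q) contributes 56
  first=3(s) contributes 70
|[w]| = 126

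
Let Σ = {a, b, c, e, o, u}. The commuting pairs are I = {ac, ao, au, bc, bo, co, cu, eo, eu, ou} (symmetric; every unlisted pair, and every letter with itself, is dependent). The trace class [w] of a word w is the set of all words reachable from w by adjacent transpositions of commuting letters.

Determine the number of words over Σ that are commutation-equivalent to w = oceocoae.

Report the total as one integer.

#0=o has no predecessor
#1=c has no predecessor
#2=e depends on [1:c]
#3=o depends on [0:o]
#4=c depends on [2:e]
#5=o depends on [3:o]
#6=a depends on [2:e]
#7=e depends on [4:c, 6:a]
sources: [0:o, 1:c]
N(rest) = Σ N(rest − s) over sources s of rest; N(one piece) = 1:
  size 1 → [5]=1  [7]=1
  size 2 → [3,5]=1  [4,7]=1  [5,7]=2  [6,7]=1
  size 3 → [0,3,5]=1  [3,5,7]=3  [4,5,7]=3  [4,6,7]=2  [5,6,7]=3
  size 4 → [0,3,5,7]=4  [2,4,6,7]=2  [3,4,5,7]=6  [3,5,6,7]=6  [4,5,6,7]=8
  size 5 → [0,3,4,5,7]=10  [0,3,5,6,7]=10  [1,2,4,6,7]=2  [2,4,5,6,7]=10  [3,4,5,6,7]=20
  size 6 → [0,3,4,5,6,7]=40  [1,2,4,5,6,7]=12  [2,3,4,5,6,7]=30
  first=0(o) contributes 42
  first=1(c) contributes 70
|[w]| = 112

112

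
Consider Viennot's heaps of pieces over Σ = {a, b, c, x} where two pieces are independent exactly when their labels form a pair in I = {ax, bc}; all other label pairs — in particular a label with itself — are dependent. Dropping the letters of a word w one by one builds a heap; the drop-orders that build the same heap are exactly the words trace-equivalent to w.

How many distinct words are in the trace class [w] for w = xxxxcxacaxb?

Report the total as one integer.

4

piece 0:x — minimal
piece 1:x rests on {0:x}
piece 2:x rests on {1:x}
piece 3:x rests on {2:x}
piece 4:c rests on {3:x}
piece 5:x rests on {4:c}
piece 6:a rests on {4:c}
piece 7:c rests on {5:x, 6:a}
piece 8:a rests on {7:c}
piece 9:x rests on {7:c}
piece 10:b rests on {8:a, 9:x}
minimal pieces: {0:x}
ways to finish when only these pieces remain (= sum over removing one remaining piece with nothing left below it):
  1 left: {10}→1
  2 left: {8,10}→1  {9,10}→1
  3 left: {8,9,10}→2
  4 left: {7,8,9,10}→2
  5 left: {5,7,8,9,10}→2  {6,7,8,9,10}→2
  6 left: {5,6,7,8,9,10}→4
  7 left: {4,5,6,7,8,9,10}→4
  8 left: {3,4,5,6,7,8,9,10}→4
  9 left: {2,3,4,5,6,7,8,9,10}→4
  placing 0:x first → 4 extensions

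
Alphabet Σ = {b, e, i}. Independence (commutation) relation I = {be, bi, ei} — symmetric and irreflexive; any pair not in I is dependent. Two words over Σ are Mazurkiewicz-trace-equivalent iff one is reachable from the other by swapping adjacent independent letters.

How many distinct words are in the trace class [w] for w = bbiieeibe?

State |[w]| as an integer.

1680

piece 0:b — minimal
piece 1:b rests on {0:b}
piece 2:i — minimal
piece 3:i rests on {2:i}
piece 4:e — minimal
piece 5:e rests on {4:e}
piece 6:i rests on {3:i}
piece 7:b rests on {1:b}
piece 8:e rests on {5:e}
minimal pieces: {0:b, 2:i, 4:e}
ways to finish when only these pieces remain (= sum over removing one remaining piece with nothing left below it):
  1 left: {6}→1  {7}→1  {8}→1
  2 left: {1,7}→1  {3,6}→1  {5,8}→1  {6,7}→2  {6,8}→2  {7,8}→2
  3 left: {0,1,7}→1  {1,6,7}→3  {1,7,8}→3  {2,3,6}→1  {3,6,7}→3  {3,6,8}→3  {4,5,8}→1  {5,6,8}→3  {5,7,8}→3  {6,7,8}→6
  4 left: {0,1,6,7}→4  {0,1,7,8}→4  {1,3,6,7}→6  {1,5,7,8}→6  {1,6,7,8}→12  {2,3,6,7}→4  {2,3,6,8}→4  {3,5,6,8}→6  {3,6,7,8}→12  {4,5,6,8}→4  {4,5,7,8}→4  {5,6,7,8}→12
  5 left: {0,1,3,6,7}→10  {0,1,5,7,8}→10  {0,1,6,7,8}→20  {1,2,3,6,7}→10  {1,3,6,7,8}→30  {1,4,5,7,8}→10  {1,5,6,7,8}→30  {2,3,5,6,8}→10  {2,3,6,7,8}→20  {3,4,5,6,8}→10  {3,5,6,7,8}→30  {4,5,6,7,8}→20
  6 left: {0,1,2,3,6,7}→20  {0,1,3,6,7,8}→60  {0,1,4,5,7,8}→20  {0,1,5,6,7,8}→60  {1,2,3,6,7,8}→60  {1,3,5,6,7,8}→90  {1,4,5,6,7,8}→60  {2,3,4,5,6,8}→20  {2,3,5,6,7,8}→60  {3,4,5,6,7,8}→60
  7 left: {0,1,2,3,6,7,8}→140  {0,1,3,5,6,7,8}→210  {0,1,4,5,6,7,8}→140  {1,2,3,5,6,7,8}→210  {1,3,4,5,6,7,8}→210  {2,3,4,5,6,7,8}→140
  placing 0:b first → 560 extensions
  placing 2:i first → 560 extensions
  placing 4:e first → 560 extensions
total linear extensions = 1680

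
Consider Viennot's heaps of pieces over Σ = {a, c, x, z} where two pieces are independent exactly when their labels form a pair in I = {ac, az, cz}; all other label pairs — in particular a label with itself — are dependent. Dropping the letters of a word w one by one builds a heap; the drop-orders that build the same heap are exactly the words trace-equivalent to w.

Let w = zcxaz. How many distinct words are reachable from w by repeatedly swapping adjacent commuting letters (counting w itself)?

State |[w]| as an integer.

4

drop 0:z onto floor
drop 1:c onto floor
drop 2:x onto {0:z, 1:c}
drop 3:a onto {2:x}
drop 4:z onto {2:x}
ground layer = {0:z, 1:c}
drop-orders for the pieces not yet dropped (sum over which currently-grounded one goes next):
  1 to go: {3} 1  {4} 1
  2 to go: {3,4} 2
  3 to go: {2,3,4} 2
  if 0:z drops first: 2 orders
  if 1:c drops first: 2 orders
heap linearizations: 4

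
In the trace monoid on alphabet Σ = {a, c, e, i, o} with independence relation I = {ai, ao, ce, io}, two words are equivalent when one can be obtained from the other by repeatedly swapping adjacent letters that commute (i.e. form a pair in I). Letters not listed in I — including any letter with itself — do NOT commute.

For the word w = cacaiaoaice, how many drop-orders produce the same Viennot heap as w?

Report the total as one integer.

120

drop 0:c onto floor
drop 1:a onto {0:c}
drop 2:c onto {1:a}
drop 3:a onto {2:c}
drop 4:i onto {2:c}
drop 5:a onto {3:a}
drop 6:o onto {2:c}
drop 7:a onto {5:a}
drop 8:i onto {4:i}
drop 9:c onto {6:o, 7:a, 8:i}
drop 10:e onto {6:o, 7:a, 8:i}
ground layer = {0:c}
drop-orders for the pieces not yet dropped (sum over which currently-grounded one goes next):
  1 to go: {9} 1  {10} 1
  2 to go: {9,10} 2
  3 to go: {6,9,10} 2  {7,9,10} 2  {8,9,10} 2
  4 to go: {4,8,9,10} 2  {5,7,9,10} 2  {6,7,9,10} 4  {6,8,9,10} 4  {7,8,9,10} 4
  5 to go: {3,5,7,9,10} 2  {4,6,8,9,10} 6  {4,7,8,9,10} 6  {5,6,7,9,10} 6  {5,7,8,9,10} 6  {6,7,8,9,10} 12
  6 to go: {3,5,6,7,9,10} 8  {3,5,7,8,9,10} 8  {4,5,7,8,9,10} 12  {4,6,7,8,9,10} 24  {5,6,7,8,9,10} 24
  7 to go: {3,4,5,7,8,9,10} 20  {3,5,6,7,8,9,10} 40  {4,5,6,7,8,9,10} 60
  8 to go: {3,4,5,6,7,8,9,10} 120
  9 to go: {2,3,4,5,6,7,8,9,10} 120
  if 0:c drops first: 120 orders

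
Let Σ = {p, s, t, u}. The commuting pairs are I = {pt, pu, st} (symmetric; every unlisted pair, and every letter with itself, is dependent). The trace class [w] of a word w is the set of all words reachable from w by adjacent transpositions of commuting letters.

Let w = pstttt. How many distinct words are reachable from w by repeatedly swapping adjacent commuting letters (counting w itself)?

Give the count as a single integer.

piece 0:p — minimal
piece 1:s rests on {0:p}
piece 2:t — minimal
piece 3:t rests on {2:t}
piece 4:t rests on {3:t}
piece 5:t rests on {4:t}
minimal pieces: {0:p, 2:t}
ways to finish when only these pieces remain (= sum over removing one remaining piece with nothing left below it):
  1 left: {1}→1  {5}→1
  2 left: {0,1}→1  {1,5}→2  {4,5}→1
  3 left: {0,1,5}→3  {1,4,5}→3  {3,4,5}→1
  4 left: {0,1,4,5}→6  {1,3,4,5}→4  {2,3,4,5}→1
  placing 0:p first → 5 extensions
  placing 2:t first → 10 extensions
total linear extensions = 15

15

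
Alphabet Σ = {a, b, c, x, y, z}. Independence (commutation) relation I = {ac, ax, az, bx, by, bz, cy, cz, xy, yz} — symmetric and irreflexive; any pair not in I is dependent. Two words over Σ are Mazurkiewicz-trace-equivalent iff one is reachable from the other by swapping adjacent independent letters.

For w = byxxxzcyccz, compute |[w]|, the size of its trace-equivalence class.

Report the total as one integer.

#0=b has no predecessor
#1=y has no predecessor
#2=x has no predecessor
#3=x depends on [2:x]
#4=x depends on [3:x]
#5=z depends on [4:x]
#6=c depends on [0:b, 4:x]
#7=y depends on [1:y]
#8=c depends on [6:c]
#9=c depends on [8:c]
#10=z depends on [5:z]
sources: [0:b, 1:y, 2:x]
N(rest) = Σ N(rest − s) over sources s of rest; N(one piece) = 1:
  size 1 → [7]=1  [9]=1  [10]=1
  size 2 → [1,7]=1  [5,10]=1  [7,9]=2  [7,10]=2  [8,9]=1  [9,10]=2
  size 3 → [1,7,9]=3  [1,7,10]=3  [5,7,10]=3  [5,9,10]=3  [6,8,9]=1  [7,8,9]=3  [7,9,10]=6  [8,9,10]=3
  size 4 → [0,6,8,9]=1  [1,5,7,10]=6  [1,7,8,9]=6  [1,7,9,10]=12  [5,7,9,10]=12  [5,8,9,10]=6  [6,7,8,9]=4  [6,8,9,10]=4  [7,8,9,10]=12
  size 5 → [0,6,7,8,9]=5  [0,6,8,9,10]=5  [1,5,7,9,10]=30  [1,6,7,8,9]=10  [1,7,8,9,10]=30  [5,6,8,9,10]=10  [5,7,8,9,10]=30  [6,7,8,9,10]=20
  size 6 → [0,1,6,7,8,9]=15  [0,5,6,8,9,10]=15  [0,6,7,8,9,10]=30  [1,5,7,8,9,10]=90  [1,6,7,8,9,10]=60  [4,5,6,8,9,10]=10  [5,6,7,8,9,10]=60
  size 7 → [0,1,6,7,8,9,10]=105  [0,4,5,6,8,9,10]=25  [0,5,6,7,8,9,10]=105  [1,5,6,7,8,9,10]=210  [3,4,5,6,8,9,10]=10  [4,5,6,7,8,9,10]=70
  size 8 → [0,1,5,6,7,8,9,10]=420  [0,3,4,5,6,8,9,10]=35  [0,4,5,6,7,8,9,10]=200  [1,4,5,6,7,8,9,10]=280  [2,3,4,5,6,8,9,10]=10  [3,4,5,6,7,8,9,10]=80
  size 9 → [0,1,4,5,6,7,8,9,10]=900  [0,2,3,4,5,6,8,9,10]=45  [0,3,4,5,6,7,8,9,10]=315  [1,3,4,5,6,7,8,9,10]=360  [2,3,4,5,6,7,8,9,10]=90
  first=0(b) contributes 450
  first=1(y) contributes 450
  first=2(x) contributes 1575
|[w]| = 2475

2475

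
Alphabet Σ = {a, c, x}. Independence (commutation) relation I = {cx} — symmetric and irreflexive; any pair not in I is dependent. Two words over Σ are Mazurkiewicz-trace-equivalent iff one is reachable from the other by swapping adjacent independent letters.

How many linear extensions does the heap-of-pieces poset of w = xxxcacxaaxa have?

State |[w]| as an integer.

#0=x has no predecessor
#1=x depends on [0:x]
#2=x depends on [1:x]
#3=c has no predecessor
#4=a depends on [2:x, 3:c]
#5=c depends on [4:a]
#6=x depends on [4:a]
#7=a depends on [5:c, 6:x]
#8=a depends on [7:a]
#9=x depends on [8:a]
#10=a depends on [9:x]
sources: [0:x, 3:c]
N(rest) = Σ N(rest − s) over sources s of rest; N(one piece) = 1:
  size 1 → [10]=1
  size 2 → [9,10]=1
  size 3 → [8,9,10]=1
  size 4 → [7,8,9,10]=1
  size 5 → [5,7,8,9,10]=1  [6,7,8,9,10]=1
  size 6 → [5,6,7,8,9,10]=2
  size 7 → [4,5,6,7,8,9,10]=2
  size 8 → [2,4,5,6,7,8,9,10]=2  [3,4,5,6,7,8,9,10]=2
  size 9 → [1,2,4,5,6,7,8,9,10]=2  [2,3,4,5,6,7,8,9,10]=4
  first=0(x) contributes 6
  first=3(c) contributes 2
|[w]| = 8

8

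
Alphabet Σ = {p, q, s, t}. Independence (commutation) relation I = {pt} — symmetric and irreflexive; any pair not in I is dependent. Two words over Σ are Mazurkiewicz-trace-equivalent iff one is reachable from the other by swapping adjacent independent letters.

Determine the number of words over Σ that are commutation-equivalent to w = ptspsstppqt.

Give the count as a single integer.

6

0(p) covers ∅
1(t) covers ∅
2(s) covers 0:p, 1:t
3(p) covers 2:s
4(s) covers 3:p
5(s) covers 4:s
6(t) covers 5:s
7(p) covers 5:s
8(p) covers 7:p
9(q) covers 6:t, 8:p
10(t) covers 9:q
floor of heap: 0:p, 1:t
completions by unplaced set U, small U first (add the entries for U minus each lowest piece of U):
  |U|=1: {10}:1
  |U|=2: {9,10}:1
  |U|=3: {6,9,10}:1  {8,9,10}:1
  |U|=4: {6,8,9,10}:2  {7,8,9,10}:1
  |U|=5: {6,7,8,9,10}:3
  |U|=6: {5,6,7,8,9,10}:3
  |U|=7: {4,5,6,7,8,9,10}:3
  |U|=8: {3,4,5,6,7,8,9,10}:3
  |U|=9: {2,3,4,5,6,7,8,9,10}:3
  start at 0(p): 3
  start at 1(t): 3
sum over floor = 6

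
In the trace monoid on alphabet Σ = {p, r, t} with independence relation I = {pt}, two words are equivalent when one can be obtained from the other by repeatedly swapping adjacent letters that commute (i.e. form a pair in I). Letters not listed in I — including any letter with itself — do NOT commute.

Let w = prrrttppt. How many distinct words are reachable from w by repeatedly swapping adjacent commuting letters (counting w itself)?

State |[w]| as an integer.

piece 0:p — minimal
piece 1:r rests on {0:p}
piece 2:r rests on {1:r}
piece 3:r rests on {2:r}
piece 4:t rests on {3:r}
piece 5:t rests on {4:t}
piece 6:p rests on {3:r}
piece 7:p rests on {6:p}
piece 8:t rests on {5:t}
minimal pieces: {0:p}
ways to finish when only these pieces remain (= sum over removing one remaining piece with nothing left below it):
  1 left: {7}→1  {8}→1
  2 left: {5,8}→1  {6,7}→1  {7,8}→2
  3 left: {4,5,8}→1  {5,7,8}→3  {6,7,8}→3
  4 left: {4,5,7,8}→4  {5,6,7,8}→6
  5 left: {4,5,6,7,8}→10
  6 left: {3,4,5,6,7,8}→10
  7 left: {2,3,4,5,6,7,8}→10
  placing 0:p first → 10 extensions

10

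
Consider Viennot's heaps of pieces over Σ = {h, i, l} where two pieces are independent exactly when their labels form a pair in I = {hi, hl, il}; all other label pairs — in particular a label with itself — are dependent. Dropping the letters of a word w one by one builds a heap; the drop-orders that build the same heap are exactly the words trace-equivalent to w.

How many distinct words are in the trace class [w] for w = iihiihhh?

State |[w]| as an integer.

#0=i has no predecessor
#1=i depends on [0:i]
#2=h has no predecessor
#3=i depends on [1:i]
#4=i depends on [3:i]
#5=h depends on [2:h]
#6=h depends on [5:h]
#7=h depends on [6:h]
sources: [0:i, 2:h]
N(rest) = Σ N(rest − s) over sources s of rest; N(one piece) = 1:
  size 1 → [4]=1  [7]=1
  size 2 → [3,4]=1  [4,7]=2  [6,7]=1
  size 3 → [1,3,4]=1  [3,4,7]=3  [4,6,7]=3  [5,6,7]=1
  size 4 → [0,1,3,4]=1  [1,3,4,7]=4  [2,5,6,7]=1  [3,4,6,7]=6  [4,5,6,7]=4
  size 5 → [0,1,3,4,7]=5  [1,3,4,6,7]=10  [2,4,5,6,7]=5  [3,4,5,6,7]=10
  size 6 → [0,1,3,4,6,7]=15  [1,3,4,5,6,7]=20  [2,3,4,5,6,7]=15
  first=0(i) contributes 35
  first=2(h) contributes 35
|[w]| = 70

70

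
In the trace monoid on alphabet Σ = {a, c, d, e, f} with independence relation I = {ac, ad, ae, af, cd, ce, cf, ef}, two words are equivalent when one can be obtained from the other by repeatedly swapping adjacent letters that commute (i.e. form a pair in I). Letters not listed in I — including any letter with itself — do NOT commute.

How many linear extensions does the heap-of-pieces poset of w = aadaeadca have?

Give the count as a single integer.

piece 0:a — minimal
piece 1:a rests on {0:a}
piece 2:d — minimal
piece 3:a rests on {1:a}
piece 4:e rests on {2:d}
piece 5:a rests on {3:a}
piece 6:d rests on {4:e}
piece 7:c — minimal
piece 8:a rests on {5:a}
minimal pieces: {0:a, 2:d, 7:c}
ways to finish when only these pieces remain (= sum over removing one remaining piece with nothing left below it):
  1 left: {6}→1  {7}→1  {8}→1
  2 left: {4,6}→1  {5,8}→1  {6,7}→2  {6,8}→2  {7,8}→2
  3 left: {2,4,6}→1  {3,5,8}→1  {4,6,7}→3  {4,6,8}→3  {5,6,8}→3  {5,7,8}→3  {6,7,8}→6
  4 left: {1,3,5,8}→1  {2,4,6,7}→4  {2,4,6,8}→4  {3,5,6,8}→4  {3,5,7,8}→4  {4,5,6,8}→6  {4,6,7,8}→12  {5,6,7,8}→12
  5 left: {0,1,3,5,8}→1  {1,3,5,6,8}→5  {1,3,5,7,8}→5  {2,4,5,6,8}→10  {2,4,6,7,8}→20  {3,4,5,6,8}→10  {3,5,6,7,8}→20  {4,5,6,7,8}→30
  6 left: {0,1,3,5,6,8}→6  {0,1,3,5,7,8}→6  {1,3,4,5,6,8}→15  {1,3,5,6,7,8}→30  {2,3,4,5,6,8}→20  {2,4,5,6,7,8}→60  {3,4,5,6,7,8}→60
  7 left: {0,1,3,4,5,6,8}→21  {0,1,3,5,6,7,8}→42  {1,2,3,4,5,6,8}→35  {1,3,4,5,6,7,8}→105  {2,3,4,5,6,7,8}→140
  placing 0:a first → 280 extensions
  placing 2:d first → 168 extensions
  placing 7:c first → 56 extensions
total linear extensions = 504

504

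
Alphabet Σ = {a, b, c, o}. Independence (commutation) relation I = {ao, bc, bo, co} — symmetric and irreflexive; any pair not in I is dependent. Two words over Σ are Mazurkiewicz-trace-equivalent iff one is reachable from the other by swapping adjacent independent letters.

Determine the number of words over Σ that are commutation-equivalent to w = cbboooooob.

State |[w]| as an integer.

840

0(c) covers ∅
1(b) covers ∅
2(b) covers 1:b
3(o) covers ∅
4(o) covers 3:o
5(o) covers 4:o
6(o) covers 5:o
7(o) covers 6:o
8(o) covers 7:o
9(b) covers 2:b
floor of heap: 0:c, 1:b, 3:o
completions by unplaced set U, small U first (add the entries for U minus each lowest piece of U):
  |U|=1: {0}:1  {8}:1  {9}:1
  |U|=2: {0,8}:2  {0,9}:2  {2,9}:1  {7,8}:1  {8,9}:2
  |U|=3: {0,2,9}:3  {0,7,8}:3  {0,8,9}:6  {1,2,9}:1  {2,8,9}:3  {6,7,8}:1  {7,8,9}:3
  |U|=4: {0,1,2,9}:4  {0,2,8,9}:12  {0,6,7,8}:4  {0,7,8,9}:12  {1,2,8,9}:4  {2,7,8,9}:6  {5,6,7,8}:1  {6,7,8,9}:4
  |U|=5: {0,1,2,8,9}:20  {0,2,7,8,9}:30  {0,5,6,7,8}:5  {0,6,7,8,9}:20  {1,2,7,8,9}:10  {2,6,7,8,9}:10  {4,5,6,7,8}:1  {5,6,7,8,9}:5
  |U|=6: {0,1,2,7,8,9}:60  {0,2,6,7,8,9}:60  {0,4,5,6,7,8}:6  {0,5,6,7,8,9}:30  {1,2,6,7,8,9}:20  {2,5,6,7,8,9}:15  {3,4,5,6,7,8}:1  {4,5,6,7,8,9}:6
  |U|=7: {0,1,2,6,7,8,9}:140  {0,2,5,6,7,8,9}:105  {0,3,4,5,6,7,8}:7  {0,4,5,6,7,8,9}:42  {1,2,5,6,7,8,9}:35  {2,4,5,6,7,8,9}:21  {3,4,5,6,7,8,9}:7
  |U|=8: {0,1,2,5,6,7,8,9}:280  {0,2,4,5,6,7,8,9}:168  {0,3,4,5,6,7,8,9}:56  {1,2,4,5,6,7,8,9}:56  {2,3,4,5,6,7,8,9}:28
  start at 0(c): 84
  start at 1(b): 252
  start at 3(o): 504
sum over floor = 840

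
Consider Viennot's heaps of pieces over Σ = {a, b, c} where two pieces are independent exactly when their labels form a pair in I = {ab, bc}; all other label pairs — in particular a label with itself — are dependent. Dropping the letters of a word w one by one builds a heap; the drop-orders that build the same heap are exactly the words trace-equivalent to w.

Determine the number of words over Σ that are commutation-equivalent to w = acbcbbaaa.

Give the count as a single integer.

84

0(a) covers ∅
1(c) covers 0:a
2(b) covers ∅
3(c) covers 1:c
4(b) covers 2:b
5(b) covers 4:b
6(a) covers 3:c
7(a) covers 6:a
8(a) covers 7:a
floor of heap: 0:a, 2:b
completions by unplaced set U, small U first (add the entries for U minus each lowest piece of U):
  |U|=1: {5}:1  {8}:1
  |U|=2: {4,5}:1  {5,8}:2  {7,8}:1
  |U|=3: {2,4,5}:1  {4,5,8}:3  {5,7,8}:3  {6,7,8}:1
  |U|=4: {2,4,5,8}:4  {3,6,7,8}:1  {4,5,7,8}:6  {5,6,7,8}:4
  |U|=5: {1,3,6,7,8}:1  {2,4,5,7,8}:10  {3,5,6,7,8}:5  {4,5,6,7,8}:10
  |U|=6: {0,1,3,6,7,8}:1  {1,3,5,6,7,8}:6  {2,4,5,6,7,8}:20  {3,4,5,6,7,8}:15
  |U|=7: {0,1,3,5,6,7,8}:7  {1,3,4,5,6,7,8}:21  {2,3,4,5,6,7,8}:35
  start at 0(a): 56
  start at 2(b): 28
sum over floor = 84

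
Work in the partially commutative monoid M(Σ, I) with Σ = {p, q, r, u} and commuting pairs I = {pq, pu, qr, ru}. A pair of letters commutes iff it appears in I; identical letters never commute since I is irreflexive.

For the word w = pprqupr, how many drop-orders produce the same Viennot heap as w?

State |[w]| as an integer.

21

0(p) covers ∅
1(p) covers 0:p
2(r) covers 1:p
3(q) covers ∅
4(u) covers 3:q
5(p) covers 2:r
6(r) covers 5:p
floor of heap: 0:p, 3:q
completions by unplaced set U, small U first (add the entries for U minus each lowest piece of U):
  |U|=1: {4}:1  {6}:1
  |U|=2: {3,4}:1  {4,6}:2  {5,6}:1
  |U|=3: {2,5,6}:1  {3,4,6}:3  {4,5,6}:3
  |U|=4: {1,2,5,6}:1  {2,4,5,6}:4  {3,4,5,6}:6
  |U|=5: {0,1,2,5,6}:1  {1,2,4,5,6}:5  {2,3,4,5,6}:10
  start at 0(p): 15
  start at 3(q): 6
sum over floor = 21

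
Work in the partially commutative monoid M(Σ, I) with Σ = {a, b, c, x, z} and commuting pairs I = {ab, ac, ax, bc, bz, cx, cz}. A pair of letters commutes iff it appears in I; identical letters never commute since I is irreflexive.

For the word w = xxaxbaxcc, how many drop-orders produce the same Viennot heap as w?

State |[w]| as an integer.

756

#0=x has no predecessor
#1=x depends on [0:x]
#2=a has no predecessor
#3=x depends on [1:x]
#4=b depends on [3:x]
#5=a depends on [2:a]
#6=x depends on [4:b]
#7=c has no predecessor
#8=c depends on [7:c]
sources: [0:x, 2:a, 7:c]
N(rest) = Σ N(rest − s) over sources s of rest; N(one piece) = 1:
  size 1 → [5]=1  [6]=1  [8]=1
  size 2 → [2,5]=1  [4,6]=1  [5,6]=2  [5,8]=2  [6,8]=2  [7,8]=1
  size 3 → [2,5,6]=3  [2,5,8]=3  [3,4,6]=1  [4,5,6]=3  [4,6,8]=3  [5,6,8]=6  [5,7,8]=3  [6,7,8]=3
  size 4 → [1,3,4,6]=1  [2,4,5,6]=6  [2,5,6,8]=12  [2,5,7,8]=6  [3,4,5,6]=4  [3,4,6,8]=4  [4,5,6,8]=12  [4,6,7,8]=6  [5,6,7,8]=12
  size 5 → [0,1,3,4,6]=1  [1,3,4,5,6]=5  [1,3,4,6,8]=5  [2,3,4,5,6]=10  [2,4,5,6,8]=30  [2,5,6,7,8]=30  [3,4,5,6,8]=20  [3,4,6,7,8]=10  [4,5,6,7,8]=30
  size 6 → [0,1,3,4,5,6]=6  [0,1,3,4,6,8]=6  [1,2,3,4,5,6]=15  [1,3,4,5,6,8]=30  [1,3,4,6,7,8]=15  [2,3,4,5,6,8]=60  [2,4,5,6,7,8]=90  [3,4,5,6,7,8]=60
  size 7 → [0,1,2,3,4,5,6]=21  [0,1,3,4,5,6,8]=42  [0,1,3,4,6,7,8]=21  [1,2,3,4,5,6,8]=105  [1,3,4,5,6,7,8]=105  [2,3,4,5,6,7,8]=210
  first=0(x) contributes 420
  first=2(a) contributes 168
  first=7(c) contributes 168
|[w]| = 756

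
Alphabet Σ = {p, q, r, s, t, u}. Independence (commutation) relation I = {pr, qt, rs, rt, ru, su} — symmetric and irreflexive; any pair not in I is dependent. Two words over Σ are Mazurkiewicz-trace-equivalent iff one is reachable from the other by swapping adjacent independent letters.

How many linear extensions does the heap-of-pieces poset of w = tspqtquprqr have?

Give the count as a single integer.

0(t) covers ∅
1(s) covers 0:t
2(p) covers 1:s
3(q) covers 2:p
4(t) covers 2:p
5(q) covers 3:q
6(u) covers 4:t, 5:q
7(p) covers 6:u
8(r) covers 5:q
9(q) covers 7:p, 8:r
10(r) covers 9:q
floor of heap: 0:t
completions by unplaced set U, small U first (add the entries for U minus each lowest piece of U):
  |U|=1: {10}:1
  |U|=2: {9,10}:1
  |U|=3: {7,9,10}:1  {8,9,10}:1
  |U|=4: {6,7,9,10}:1  {7,8,9,10}:2
  |U|=5: {4,6,7,9,10}:1  {6,7,8,9,10}:3
  |U|=6: {4,6,7,8,9,10}:4  {5,6,7,8,9,10}:3
  |U|=7: {3,5,6,7,8,9,10}:3  {4,5,6,7,8,9,10}:7
  |U|=8: {3,4,5,6,7,8,9,10}:10
  |U|=9: {2,3,4,5,6,7,8,9,10}:10
  start at 0(t): 10

10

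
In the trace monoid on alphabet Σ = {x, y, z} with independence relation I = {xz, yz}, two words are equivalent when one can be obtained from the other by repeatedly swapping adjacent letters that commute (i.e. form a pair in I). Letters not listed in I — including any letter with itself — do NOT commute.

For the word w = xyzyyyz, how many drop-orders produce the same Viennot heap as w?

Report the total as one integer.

21

piece 0:x — minimal
piece 1:y rests on {0:x}
piece 2:z — minimal
piece 3:y rests on {1:y}
piece 4:y rests on {3:y}
piece 5:y rests on {4:y}
piece 6:z rests on {2:z}
minimal pieces: {0:x, 2:z}
ways to finish when only these pieces remain (= sum over removing one remaining piece with nothing left below it):
  1 left: {5}→1  {6}→1
  2 left: {2,6}→1  {4,5}→1  {5,6}→2
  3 left: {2,5,6}→3  {3,4,5}→1  {4,5,6}→3
  4 left: {1,3,4,5}→1  {2,4,5,6}→6  {3,4,5,6}→4
  5 left: {0,1,3,4,5}→1  {1,3,4,5,6}→5  {2,3,4,5,6}→10
  placing 0:x first → 15 extensions
  placing 2:z first → 6 extensions
total linear extensions = 21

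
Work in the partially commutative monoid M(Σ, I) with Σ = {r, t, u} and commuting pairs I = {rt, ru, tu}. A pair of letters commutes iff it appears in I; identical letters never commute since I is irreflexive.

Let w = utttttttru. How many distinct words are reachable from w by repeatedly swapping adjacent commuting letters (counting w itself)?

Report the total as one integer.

#0=u has no predecessor
#1=t has no predecessor
#2=t depends on [1:t]
#3=t depends on [2:t]
#4=t depends on [3:t]
#5=t depends on [4:t]
#6=t depends on [5:t]
#7=t depends on [6:t]
#8=r has no predecessor
#9=u depends on [0:u]
sources: [0:u, 1:t, 8:r]
N(rest) = Σ N(rest − s) over sources s of rest; N(one piece) = 1:
  size 1 → [7]=1  [8]=1  [9]=1
  size 2 → [0,9]=1  [6,7]=1  [7,8]=2  [7,9]=2  [8,9]=2
  size 3 → [0,7,9]=3  [0,8,9]=3  [5,6,7]=1  [6,7,8]=3  [6,7,9]=3  [7,8,9]=6
  size 4 → [0,6,7,9]=6  [0,7,8,9]=12  [4,5,6,7]=1  [5,6,7,8]=4  [5,6,7,9]=4  [6,7,8,9]=12
  size 5 → [0,5,6,7,9]=10  [0,6,7,8,9]=30  [3,4,5,6,7]=1  [4,5,6,7,8]=5  [4,5,6,7,9]=5  [5,6,7,8,9]=20
  size 6 → [0,4,5,6,7,9]=15  [0,5,6,7,8,9]=60  [2,3,4,5,6,7]=1  [3,4,5,6,7,8]=6  [3,4,5,6,7,9]=6  [4,5,6,7,8,9]=30
  size 7 → [0,3,4,5,6,7,9]=21  [0,4,5,6,7,8,9]=105  [1,2,3,4,5,6,7]=1  [2,3,4,5,6,7,8]=7  [2,3,4,5,6,7,9]=7  [3,4,5,6,7,8,9]=42
  size 8 → [0,2,3,4,5,6,7,9]=28  [0,3,4,5,6,7,8,9]=168  [1,2,3,4,5,6,7,8]=8  [1,2,3,4,5,6,7,9]=8  [2,3,4,5,6,7,8,9]=56
  first=0(u) contributes 72
  first=1(t) contributes 252
  first=8(r) contributes 36
|[w]| = 360

360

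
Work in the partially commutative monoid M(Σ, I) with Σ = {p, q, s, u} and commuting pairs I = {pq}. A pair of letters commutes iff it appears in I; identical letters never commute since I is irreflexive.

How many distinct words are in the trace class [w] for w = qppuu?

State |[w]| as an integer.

0(q) covers ∅
1(p) covers ∅
2(p) covers 1:p
3(u) covers 0:q, 2:p
4(u) covers 3:u
floor of heap: 0:q, 1:p
completions by unplaced set U, small U first (add the entries for U minus each lowest piece of U):
  |U|=1: {4}:1
  |U|=2: {3,4}:1
  |U|=3: {0,3,4}:1  {2,3,4}:1
  start at 0(q): 1
  start at 1(p): 2
sum over floor = 3

3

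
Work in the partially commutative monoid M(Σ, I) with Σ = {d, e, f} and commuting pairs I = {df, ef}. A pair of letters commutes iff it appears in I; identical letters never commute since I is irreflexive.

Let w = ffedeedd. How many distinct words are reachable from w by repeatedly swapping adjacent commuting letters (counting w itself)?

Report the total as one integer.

#0=f has no predecessor
#1=f depends on [0:f]
#2=e has no predecessor
#3=d depends on [2:e]
#4=e depends on [3:d]
#5=e depends on [4:e]
#6=d depends on [5:e]
#7=d depends on [6:d]
sources: [0:f, 2:e]
N(rest) = Σ N(rest − s) over sources s of rest; N(one piece) = 1:
  size 1 → [1]=1  [7]=1
  size 2 → [0,1]=1  [1,7]=2  [6,7]=1
  size 3 → [0,1,7]=3  [1,6,7]=3  [5,6,7]=1
  size 4 → [0,1,6,7]=6  [1,5,6,7]=4  [4,5,6,7]=1
  size 5 → [0,1,5,6,7]=10  [1,4,5,6,7]=5  [3,4,5,6,7]=1
  size 6 → [0,1,4,5,6,7]=15  [1,3,4,5,6,7]=6  [2,3,4,5,6,7]=1
  first=0(f) contributes 7
  first=2(e) contributes 21
|[w]| = 28

28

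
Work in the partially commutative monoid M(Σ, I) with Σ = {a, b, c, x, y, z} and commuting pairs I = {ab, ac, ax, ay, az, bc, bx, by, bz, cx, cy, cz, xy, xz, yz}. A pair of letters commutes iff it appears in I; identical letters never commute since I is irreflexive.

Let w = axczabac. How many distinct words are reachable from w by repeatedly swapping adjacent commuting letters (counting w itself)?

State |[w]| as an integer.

#0=a has no predecessor
#1=x has no predecessor
#2=c has no predecessor
#3=z has no predecessor
#4=a depends on [0:a]
#5=b has no predecessor
#6=a depends on [4:a]
#7=c depends on [2:c]
sources: [0:a, 1:x, 2:c, 3:z, 5:b]
N(rest) = Σ N(rest − s) over sources s of rest; N(one piece) = 1:
  size 1 → [1]=1  [3]=1  [5]=1  [6]=1  [7]=1
  size 2 → [1,3]=2  [1,5]=2  [1,6]=2  [1,7]=2  [2,7]=1  [3,5]=2  [3,6]=2  [3,7]=2  [4,6]=1  [5,6]=2  [5,7]=2  [6,7]=2
  size 3 → [0,4,6]=1  [1,2,7]=3  [1,3,5]=6  [1,3,6]=6  [1,3,7]=6  [1,4,6]=3  [1,5,6]=6  [1,5,7]=6  [1,6,7]=6  [2,3,7]=3  [2,5,7]=3  [2,6,7]=3  [3,4,6]=3  [3,5,6]=6  [3,5,7]=6  [3,6,7]=6  [4,5,6]=3  [4,6,7]=3  [5,6,7]=6
  size 4 → [0,1,4,6]=4  [0,3,4,6]=4  [0,4,5,6]=4  [0,4,6,7]=4  [1,2,3,7]=12  [1,2,5,7]=12  [1,2,6,7]=12  [1,3,4,6]=12  [1,3,5,6]=24  [1,3,5,7]=24  [1,3,6,7]=24  [1,4,5,6]=12  [1,4,6,7]=12  [1,5,6,7]=24  [2,3,5,7]=12  [2,3,6,7]=12  [2,4,6,7]=6  [2,5,6,7]=12  [3,4,5,6]=12  [3,4,6,7]=12  [3,5,6,7]=24  [4,5,6,7]=12
  size 5 → [0,1,3,4,6]=20  [0,1,4,5,6]=20  [0,1,4,6,7]=20  [0,2,4,6,7]=10  [0,3,4,5,6]=20  [0,3,4,6,7]=20  [0,4,5,6,7]=20  [1,2,3,5,7]=60  [1,2,3,6,7]=60  [1,2,4,6,7]=30  [1,2,5,6,7]=60  [1,3,4,5,6]=60  [1,3,4,6,7]=60  [1,3,5,6,7]=120  [1,4,5,6,7]=60  [2,3,4,6,7]=30  [2,3,5,6,7]=60  [2,4,5,6,7]=30  [3,4,5,6,7]=60
  size 6 → [0,1,2,4,6,7]=60  [0,1,3,4,5,6]=120  [0,1,3,4,6,7]=120  [0,1,4,5,6,7]=120  [0,2,3,4,6,7]=60  [0,2,4,5,6,7]=60  [0,3,4,5,6,7]=120  [1,2,3,4,6,7]=180  [1,2,3,5,6,7]=360  [1,2,4,5,6,7]=180  [1,3,4,5,6,7]=360  [2,3,4,5,6,7]=180
  first=0(a) contributes 1260
  first=1(x) contributes 420
  first=2(c) contributes 840
  first=3(z) contributes 420
  first=5(b) contributes 420
|[w]| = 3360

3360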